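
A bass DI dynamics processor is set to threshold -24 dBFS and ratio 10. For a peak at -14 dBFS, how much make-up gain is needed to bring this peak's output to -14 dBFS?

9 dB

The peak compresses to -24 + 10/10 = -23 dBFS.
To reach -14 dBFS requires -14 − (-23) = 9 dB of make-up.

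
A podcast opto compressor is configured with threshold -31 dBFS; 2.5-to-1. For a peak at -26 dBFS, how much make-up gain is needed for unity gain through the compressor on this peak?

3 dB

Without make-up, output = threshold + overshoot/2.5 = -31 + 2 = -29 dBFS.
Gap to target: 3 dB.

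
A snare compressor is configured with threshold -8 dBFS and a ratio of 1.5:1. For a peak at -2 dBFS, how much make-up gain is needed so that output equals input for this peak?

2 dB

Overshoot 6 dB → 6/1.5 = 4 dB after compression, so the compressed level is -8 + 4 = -4 dBFS.
Make-up = target − compressed = -2 − (-4) = 2 dB.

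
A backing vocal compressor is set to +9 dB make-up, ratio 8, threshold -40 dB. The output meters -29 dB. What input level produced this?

-24 dB

Stripping the +9 dB make-up gives -38 dB at the gain stage.
That's 2 dB above the -40 dB threshold.
Input overshoot = R × output overshoot = 16 dB → input = -40 + 16 = -24 dB.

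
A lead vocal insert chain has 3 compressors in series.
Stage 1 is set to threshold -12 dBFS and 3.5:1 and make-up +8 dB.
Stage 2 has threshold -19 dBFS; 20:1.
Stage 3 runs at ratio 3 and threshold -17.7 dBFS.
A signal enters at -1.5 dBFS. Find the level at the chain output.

-18.1 dBFS

Stage 1: -1.5 dBFS is 10.5 dB over -12 dBFS; at 3.5:1 that becomes 3 dB over, giving -9 dBFS; +8 dB make-up → -1 dBFS.
Stage 2: -1 dBFS is 18 dB over -19 dBFS; at 20:1 that becomes 0.9 dB over, giving -18.1 dBFS.
Stage 3: -18.1 dBFS is at or below the -17.7 dBFS threshold — no compression; output -18.1 dBFS.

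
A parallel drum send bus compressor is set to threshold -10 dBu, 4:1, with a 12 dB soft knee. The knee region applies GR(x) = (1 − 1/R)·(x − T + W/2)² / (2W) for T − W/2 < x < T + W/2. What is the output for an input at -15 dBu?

x − T + W/2 = -15 − (-10) + 6 = 1.
GR = (1 − 1/4) × 1² / 24 = 0.75 × 1 / 24 = 0.03125 dB.
Output = -15 − 0.03125 = -15.03125 dBu.

-15.03125 dBu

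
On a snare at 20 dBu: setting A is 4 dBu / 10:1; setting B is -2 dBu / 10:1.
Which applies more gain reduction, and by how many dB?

A: GR = 16 − 16/10 = 14.4 dB.
B: GR = 22 − 22/10 = 19.8 dB.
B applies 5.4 dB more gain reduction.

B, by 5.4 dB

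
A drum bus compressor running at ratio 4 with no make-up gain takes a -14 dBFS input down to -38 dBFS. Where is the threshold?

Input is 32 dB above T (since output overshoot × R = input overshoot: (-38 − T)·4 = -14 − T gives T = -46 dBFS).
Check: -46 + (-14 − (-46))/4 = -46 + 8 = -38 dBFS. ✓

-46 dBFS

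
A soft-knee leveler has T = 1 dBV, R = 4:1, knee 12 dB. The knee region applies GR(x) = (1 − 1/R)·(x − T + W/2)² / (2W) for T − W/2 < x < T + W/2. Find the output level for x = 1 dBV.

x − T + W/2 = 1 − 1 + 6 = 6.
GR = (1 − 1/4) × 6² / 24 = 0.75 × 36 / 24 = 1.125 dB.
Output = 1 − 1.125 = -0.125 dBV.

-0.125 dBV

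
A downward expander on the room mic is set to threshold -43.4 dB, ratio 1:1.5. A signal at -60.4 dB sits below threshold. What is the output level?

-68.9 dB

The input is 17 dB below the -43.4 dB threshold.
A 1:1.5 expander multiplies undershoot by 1.5: 17 × 1.5 = 25.5 dB below threshold.
Output = -43.4 − 25.5 = -68.9 dB.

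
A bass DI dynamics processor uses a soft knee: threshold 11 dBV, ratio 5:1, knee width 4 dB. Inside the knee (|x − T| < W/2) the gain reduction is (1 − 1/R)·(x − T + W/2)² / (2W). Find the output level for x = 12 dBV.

x − T + W/2 = 12 − 11 + 2 = 3.
GR = (1 − 1/5) × 3² / 8 = 0.8 × 9 / 8 = 0.9 dB.
Output = 12 − 0.9 = 11.1 dBV.

11.1 dBV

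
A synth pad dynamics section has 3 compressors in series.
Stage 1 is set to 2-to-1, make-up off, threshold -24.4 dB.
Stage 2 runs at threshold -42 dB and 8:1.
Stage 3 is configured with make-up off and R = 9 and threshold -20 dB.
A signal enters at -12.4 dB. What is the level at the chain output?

Stage 1: -12.4 dB is 12 dB over -24.4 dB; at 2:1 that becomes 6 dB over, giving -18.4 dB.
Stage 2: overshoot 23.6 dB → 23.6/8 = 2.95 dB → -39.05 dB.
Stage 3: -39.05 dB ≤ -20 dB, so stage 3 doesn't engage; output -39.05 dB.

-39.05 dB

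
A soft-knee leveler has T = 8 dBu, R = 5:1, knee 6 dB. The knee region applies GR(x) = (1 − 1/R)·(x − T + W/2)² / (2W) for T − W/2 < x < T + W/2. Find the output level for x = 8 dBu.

x − T + W/2 = 8 − 8 + 3 = 3.
GR = (1 − 1/5) × 3² / 12 = 0.8 × 9 / 12 = 0.6 dB.
Output = 8 − 0.6 = 7.4 dBu.

7.4 dBu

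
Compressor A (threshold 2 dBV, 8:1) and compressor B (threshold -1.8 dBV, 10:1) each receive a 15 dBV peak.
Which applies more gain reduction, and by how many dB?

B, by 3.745 dB

A: overshoot 13 dB → output overshoot 1.625 dB → GR 11.375 dB.
B: overshoot 16.8 dB → output overshoot 1.68 dB → GR 15.12 dB.
B applies 3.745 dB more gain reduction.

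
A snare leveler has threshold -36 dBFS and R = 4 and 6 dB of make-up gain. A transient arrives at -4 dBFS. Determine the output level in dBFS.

-22 dBFS

Overshoot: -4 − (-36) = 32 dB.
4:1 compression reduces that to 32/4 = 8 dB over.
So the level is -36 + 8 = -28 dBFS; make-up adds 6 dB, giving -22 dBFS.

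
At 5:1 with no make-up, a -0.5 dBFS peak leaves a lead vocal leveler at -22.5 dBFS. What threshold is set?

Gain reduction = -0.5 − (-22.5) = 22 dB; output overshoot = GR / (R − 1) = 22 / 4 = 5.5 dB.
Threshold = output − output overshoot = -22.5 − 5.5 = -28 dBFS.

-28 dBFS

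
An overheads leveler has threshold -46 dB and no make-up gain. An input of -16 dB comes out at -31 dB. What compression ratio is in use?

Input overshoot = -16 − (-46) = 30 dB; output overshoot = -31 − (-46) = 15 dB.
Ratio = 30 / 15 = 2.

2:1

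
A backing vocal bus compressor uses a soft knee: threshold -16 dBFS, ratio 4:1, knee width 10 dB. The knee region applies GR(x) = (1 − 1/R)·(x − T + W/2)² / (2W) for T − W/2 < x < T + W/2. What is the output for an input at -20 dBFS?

-20.0375 dBFS

x − T + W/2 = -20 − (-16) + 5 = 1.
GR = (1 − 1/4) × 1² / 20 = 0.75 × 1 / 20 = 0.0375 dB.
Output = -20 − 0.0375 = -20.0375 dBFS.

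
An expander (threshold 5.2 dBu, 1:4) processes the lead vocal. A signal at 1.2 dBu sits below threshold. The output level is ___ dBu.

-10.8 dBu

Below threshold, a 1:4 expander applies gain = (4−1)×(T − x) of attenuation.
(4−1) × 4 = 12 dB, so output = 1.2 − 12 = -10.8 dBu.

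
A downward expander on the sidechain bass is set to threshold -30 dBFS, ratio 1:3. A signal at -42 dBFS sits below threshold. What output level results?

-66 dBFS

Below threshold, a 1:3 expander applies gain = (3−1)×(T − x) of attenuation.
(3−1) × 12 = 24 dB, so output = -42 − 24 = -66 dBFS.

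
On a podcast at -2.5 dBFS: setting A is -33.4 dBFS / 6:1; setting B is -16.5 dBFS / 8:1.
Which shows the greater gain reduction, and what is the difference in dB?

A: GR = 30.9 − 30.9/6 = 25.75 dB.
B: GR = 14 − 14/8 = 12.25 dB.
A reduces 13.5 dB more.

A, by 13.5 dB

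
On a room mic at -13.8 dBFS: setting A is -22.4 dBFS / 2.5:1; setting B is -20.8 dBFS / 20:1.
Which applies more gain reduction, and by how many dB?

B, by 1.49 dB

A: overshoot 8.6 dB → output overshoot 3.44 dB → GR 5.16 dB.
B: overshoot 7 dB → output overshoot 0.35 dB → GR 6.65 dB.
Difference: 1.49 dB in favour of B.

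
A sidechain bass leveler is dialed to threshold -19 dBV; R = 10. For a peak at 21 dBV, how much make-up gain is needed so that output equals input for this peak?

Without make-up, output = threshold + overshoot/10 = -19 + 4 = -15 dBV.
Gap to target: 36 dB.

36 dB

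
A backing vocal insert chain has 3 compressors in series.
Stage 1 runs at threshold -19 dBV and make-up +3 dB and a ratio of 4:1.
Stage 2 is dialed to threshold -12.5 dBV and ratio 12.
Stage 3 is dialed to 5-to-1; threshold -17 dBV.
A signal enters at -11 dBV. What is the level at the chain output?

Stage 1: overshoot 8 dB → 8/4 = 2 dB → -17 dBV; +3 dB make-up → -14 dBV.
Stage 2: -14 dBV ≤ -12.5 dBV, so stage 2 doesn't engage; output -14 dBV.
Stage 3: -14 dBV is 3 dB over -17 dBV; at 5:1 that becomes 0.6 dB over, giving -16.4 dBV.

-16.4 dBV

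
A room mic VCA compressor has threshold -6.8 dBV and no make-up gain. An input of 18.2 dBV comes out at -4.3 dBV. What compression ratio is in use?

10:1

Input overshoot = 18.2 − (-6.8) = 25 dB; output overshoot = -4.3 − (-6.8) = 2.5 dB.
Ratio = 25 / 2.5 = 10.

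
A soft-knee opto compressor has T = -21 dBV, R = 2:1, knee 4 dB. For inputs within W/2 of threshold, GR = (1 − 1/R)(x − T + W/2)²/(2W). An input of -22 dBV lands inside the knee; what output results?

x − T + W/2 = -22 − (-21) + 2 = 1.
GR = (1 − 1/2) × 1² / 8 = 0.5 × 1 / 8 = 0.0625 dB.
Output = -22 − 0.0625 = -22.0625 dBV.

-22.0625 dBV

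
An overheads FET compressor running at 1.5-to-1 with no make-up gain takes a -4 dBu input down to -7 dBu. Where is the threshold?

-13 dBu

Gain reduction = -4 − (-7) = 3 dB; output overshoot = GR / (R − 1) = 3 / 0.5 = 6 dB.
Threshold = output − output overshoot = -7 − 6 = -13 dBu.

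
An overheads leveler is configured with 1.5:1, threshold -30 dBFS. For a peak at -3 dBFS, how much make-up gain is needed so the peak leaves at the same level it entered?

9 dB

Overshoot 27 dB → 27/1.5 = 18 dB after compression, so the compressed level is -30 + 18 = -12 dBFS.
Make-up = target − compressed = -3 − (-12) = 9 dB.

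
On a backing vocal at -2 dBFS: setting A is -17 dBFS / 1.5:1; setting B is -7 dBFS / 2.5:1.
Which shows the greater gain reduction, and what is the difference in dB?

A: GR = 15 − 15/1.5 = 5 dB.
B: GR = 5 − 5/2.5 = 3 dB.
Difference: 2 dB in favour of A.

A, by 2 dB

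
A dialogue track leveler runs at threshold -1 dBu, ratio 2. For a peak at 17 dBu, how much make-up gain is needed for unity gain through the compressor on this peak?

The peak compresses to -1 + 18/2 = 8 dBu.
To reach 17 dBu requires 17 − 8 = 9 dB of make-up.

9 dB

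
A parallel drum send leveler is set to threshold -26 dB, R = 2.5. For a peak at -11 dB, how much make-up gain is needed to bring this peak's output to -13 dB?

Overshoot 15 dB → 15/2.5 = 6 dB after compression, so the compressed level is -26 + 6 = -20 dB.
Make-up = target − compressed = -13 − (-20) = 7 dB.

7 dB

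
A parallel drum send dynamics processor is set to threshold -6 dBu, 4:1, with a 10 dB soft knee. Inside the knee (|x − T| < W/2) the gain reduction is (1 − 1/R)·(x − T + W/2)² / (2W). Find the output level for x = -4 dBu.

-5.8375 dBu

x − T + W/2 = -4 − (-6) + 5 = 7.
GR = (1 − 1/4) × 7² / 20 = 0.75 × 49 / 20 = 1.8375 dB.
Output = -4 − 1.8375 = -5.8375 dBu.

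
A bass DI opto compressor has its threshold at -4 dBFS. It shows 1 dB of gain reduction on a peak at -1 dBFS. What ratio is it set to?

1.5:1

Input overshoot = -1 − (-4) = 3 dB.
Output overshoot = 3 − 1 = 2 dB.
Ratio = input overshoot / output overshoot = 3 / 2 = 1.5.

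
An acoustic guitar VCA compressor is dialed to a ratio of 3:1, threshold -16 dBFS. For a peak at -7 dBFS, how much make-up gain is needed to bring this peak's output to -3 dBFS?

Overshoot 9 dB → 9/3 = 3 dB after compression, so the compressed level is -16 + 3 = -13 dBFS.
Make-up = target − compressed = -3 − (-13) = 10 dB.

10 dB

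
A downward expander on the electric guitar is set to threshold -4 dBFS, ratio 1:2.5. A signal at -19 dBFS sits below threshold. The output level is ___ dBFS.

-41.5 dBFS

The input is 15 dB below the -4 dBFS threshold.
A 1:2.5 expander multiplies undershoot by 2.5: 15 × 2.5 = 37.5 dB below threshold.
Output = -4 − 37.5 = -41.5 dBFS.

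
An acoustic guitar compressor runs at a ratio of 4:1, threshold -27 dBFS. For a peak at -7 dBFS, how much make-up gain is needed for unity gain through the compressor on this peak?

Overshoot 20 dB → 20/4 = 5 dB after compression, so the compressed level is -27 + 5 = -22 dBFS.
Make-up = target − compressed = -7 − (-22) = 15 dB.

15 dB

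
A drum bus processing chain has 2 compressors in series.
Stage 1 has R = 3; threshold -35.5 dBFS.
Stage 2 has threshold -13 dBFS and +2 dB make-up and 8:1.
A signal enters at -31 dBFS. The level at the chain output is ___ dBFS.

Stage 1: -31 dBFS is 4.5 dB over -35.5 dBFS; at 3:1 that becomes 1.5 dB over, giving -34 dBFS.
Stage 2: -34 dBFS ≤ -13 dBFS, so stage 2 doesn't engage; make-up brings it to -32 dBFS.

-32 dBFS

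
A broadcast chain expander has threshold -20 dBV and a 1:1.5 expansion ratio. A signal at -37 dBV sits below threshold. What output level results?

-45.5 dBV

Below threshold, a 1:1.5 expander applies gain = (1.5−1)×(T − x) of attenuation.
(1.5−1) × 17 = 8.5 dB, so output = -37 − 8.5 = -45.5 dBV.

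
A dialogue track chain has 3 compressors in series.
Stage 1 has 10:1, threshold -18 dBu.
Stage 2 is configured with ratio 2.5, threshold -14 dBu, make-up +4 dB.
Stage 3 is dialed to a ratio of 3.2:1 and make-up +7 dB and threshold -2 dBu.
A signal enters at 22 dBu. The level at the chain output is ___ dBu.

Stage 1: 22 dBu is 40 dB over -18 dBu; at 10:1 that becomes 4 dB over, giving -14 dBu.
Stage 2: below threshold (-14 ≤ -14); passes unchanged; make-up brings it to -10 dBu.
Stage 3: -10 dBu is at or below the -2 dBu threshold — no compression; make-up brings it to -3 dBu.

-3 dBu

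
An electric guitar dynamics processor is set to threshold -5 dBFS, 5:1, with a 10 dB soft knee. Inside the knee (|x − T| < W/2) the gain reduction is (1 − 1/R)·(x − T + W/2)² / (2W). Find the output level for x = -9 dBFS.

x − T + W/2 = -9 − (-5) + 5 = 1.
GR = (1 − 1/5) × 1² / 20 = 0.8 × 1 / 20 = 0.04 dB.
Output = -9 − 0.04 = -9.04 dBFS.

-9.04 dBFS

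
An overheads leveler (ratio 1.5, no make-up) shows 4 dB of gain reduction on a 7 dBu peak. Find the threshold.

Let T be the threshold. Output overshoot = (input overshoot)/R, so 3 − T = (7 − T)/1.5.
1.5·(3 − T) = 7 − T → 0.5·T = 4.5 − 7 = -2.5.
T = -2.5/0.5 = -5 dBu.

-5 dBu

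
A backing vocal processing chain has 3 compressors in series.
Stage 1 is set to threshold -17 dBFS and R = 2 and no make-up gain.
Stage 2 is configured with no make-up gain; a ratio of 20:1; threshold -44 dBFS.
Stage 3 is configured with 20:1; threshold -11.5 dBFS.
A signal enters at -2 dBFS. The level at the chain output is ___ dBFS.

Stage 1: 15 dB above -17 dBFS, reduced 2:1 to 7.5 dB above → -9.5 dBFS.
Stage 2: -9.5 dBFS is 34.5 dB over -44 dBFS; at 20:1 that becomes 1.725 dB over, giving -42.275 dBFS.
Stage 3: below threshold (-42.275 ≤ -11.5); passes unchanged; output -42.275 dBFS.

-42.275 dBFS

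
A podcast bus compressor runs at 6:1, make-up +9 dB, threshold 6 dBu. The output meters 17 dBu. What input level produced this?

18 dBu

Stripping the +9 dB make-up gives 8 dBu at the gain stage.
Post-compression overshoot = 8 − 6 = 2 dB.
Before 6:1 compression the overshoot was 2 × 6 = 12 dB, so input = 6 + 12 = 18 dBu.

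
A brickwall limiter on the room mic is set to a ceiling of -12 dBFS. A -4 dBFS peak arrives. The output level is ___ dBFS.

At ∞:1, everything above -12 dBFS is held at the ceiling.

-12 dBFS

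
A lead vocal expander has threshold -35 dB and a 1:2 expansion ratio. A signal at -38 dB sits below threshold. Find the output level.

-41 dB

The input is 3 dB below the -35 dB threshold.
A 1:2 expander multiplies undershoot by 2: 3 × 2 = 6 dB below threshold.
Output = -35 − 6 = -41 dB.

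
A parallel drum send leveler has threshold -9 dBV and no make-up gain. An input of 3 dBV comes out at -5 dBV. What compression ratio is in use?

Input overshoot = 3 − (-9) = 12 dB; output overshoot = -5 − (-9) = 4 dB.
Ratio = 12 / 4 = 3.

3:1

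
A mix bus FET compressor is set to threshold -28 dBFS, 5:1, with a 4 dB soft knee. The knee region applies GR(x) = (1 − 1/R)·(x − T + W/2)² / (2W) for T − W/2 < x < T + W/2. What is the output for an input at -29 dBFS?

-29.1 dBFS

x − T + W/2 = -29 − (-28) + 2 = 1.
GR = (1 − 1/5) × 1² / 8 = 0.8 × 1 / 8 = 0.1 dB.
Output = -29 − 0.1 = -29.1 dBFS.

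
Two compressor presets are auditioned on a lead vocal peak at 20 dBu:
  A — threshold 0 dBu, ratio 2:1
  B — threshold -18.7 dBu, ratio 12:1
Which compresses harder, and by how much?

B, by 25.475 dB

A: GR = 20 − 20/2 = 10 dB.
B: GR = 38.7 − 38.7/12 = 35.475 dB.
B reduces 25.475 dB more.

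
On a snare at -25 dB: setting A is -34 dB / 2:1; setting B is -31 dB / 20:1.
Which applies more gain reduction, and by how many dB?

B, by 1.2 dB

A: GR = 9 − 9/2 = 4.5 dB.
B: GR = 6 − 6/20 = 5.7 dB.
B applies 1.2 dB more gain reduction.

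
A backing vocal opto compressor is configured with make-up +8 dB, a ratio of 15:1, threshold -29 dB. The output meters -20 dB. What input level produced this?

Remove make-up: -20 − 8 = -28 dB.
That's 1 dB above the -29 dB threshold.
Input overshoot = R × output overshoot = 15 dB → input = -29 + 15 = -14 dB.

-14 dB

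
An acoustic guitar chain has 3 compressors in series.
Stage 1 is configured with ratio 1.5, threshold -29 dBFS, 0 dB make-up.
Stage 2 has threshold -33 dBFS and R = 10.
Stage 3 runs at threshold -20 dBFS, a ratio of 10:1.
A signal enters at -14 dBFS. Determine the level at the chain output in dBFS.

Stage 1: -14 dBFS is 15 dB over -29 dBFS; at 1.5:1 that becomes 10 dB over, giving -19 dBFS.
Stage 2: overshoot 14 dB → 14/10 = 1.4 dB → -31.6 dBFS.
Stage 3: below threshold (-31.6 ≤ -20); passes unchanged; output -31.6 dBFS.

-31.6 dBFS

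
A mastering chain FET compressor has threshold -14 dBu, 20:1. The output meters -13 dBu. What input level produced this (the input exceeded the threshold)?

6 dBu

That's 1 dB above the -14 dBu threshold.
Before 20:1 compression the overshoot was 1 × 20 = 20 dB, so input = -14 + 20 = 6 dBu.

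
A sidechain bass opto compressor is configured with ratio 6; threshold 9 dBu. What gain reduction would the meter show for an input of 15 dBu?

5 dB

15 dBu exceeds the threshold by 6 dB.
At 6:1, output sits 6/6 = 1 dB above threshold.
So the signal is attenuated by 6 − 1 = 5 dB.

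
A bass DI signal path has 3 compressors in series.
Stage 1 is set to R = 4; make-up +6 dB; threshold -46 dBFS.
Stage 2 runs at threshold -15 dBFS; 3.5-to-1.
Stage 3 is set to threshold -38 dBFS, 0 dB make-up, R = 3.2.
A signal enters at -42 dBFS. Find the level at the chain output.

Stage 1: -42 dBFS is 4 dB over -46 dBFS; at 4:1 that becomes 1 dB over, giving -45 dBFS; +6 dB make-up → -39 dBFS.
Stage 2: -39 dBFS is at or below the -15 dBFS threshold — no compression; output -39 dBFS.
Stage 3: -39 dBFS is at or below the -38 dBFS threshold — no compression; output -39 dBFS.

-39 dBFS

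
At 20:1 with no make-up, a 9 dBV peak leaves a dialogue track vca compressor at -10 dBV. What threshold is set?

-11 dBV

Let T be the threshold. Output overshoot = (input overshoot)/R, so -10 − T = (9 − T)/20.
20·(-10 − T) = 9 − T → 19·T = -200 − 9 = -209.
T = -209/19 = -11 dBV.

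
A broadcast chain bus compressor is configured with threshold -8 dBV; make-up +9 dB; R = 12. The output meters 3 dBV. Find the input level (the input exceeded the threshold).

16 dBV

Stripping the +9 dB make-up gives -6 dBV at the gain stage.
That's 2 dB above the -8 dBV threshold.
Before 12:1 compression the overshoot was 2 × 12 = 24 dB, so input = -8 + 24 = 16 dBV.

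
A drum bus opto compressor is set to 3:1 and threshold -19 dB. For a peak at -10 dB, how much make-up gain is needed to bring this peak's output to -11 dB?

The peak compresses to -19 + 9/3 = -16 dB.
To reach -11 dB requires -11 − (-16) = 5 dB of make-up.

5 dB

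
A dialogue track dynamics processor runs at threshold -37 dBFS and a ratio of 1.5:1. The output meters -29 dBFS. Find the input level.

-25 dBFS

The compressed level sits -29 − (-37) = 8 dB over threshold.
Input overshoot = R × output overshoot = 12 dB → input = -37 + 12 = -25 dBFS.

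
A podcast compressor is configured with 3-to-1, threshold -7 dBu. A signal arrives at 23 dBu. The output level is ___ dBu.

Overshoot: 23 − (-7) = 30 dB.
3:1 compression reduces that to 30/3 = 10 dB over.
Output = -7 + 10 = 3 dBu.

3 dBu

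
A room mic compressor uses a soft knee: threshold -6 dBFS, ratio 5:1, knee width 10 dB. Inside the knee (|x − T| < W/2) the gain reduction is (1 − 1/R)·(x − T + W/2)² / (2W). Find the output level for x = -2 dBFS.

x − T + W/2 = -2 − (-6) + 5 = 9.
GR = (1 − 1/5) × 9² / 20 = 0.8 × 81 / 20 = 3.24 dB.
Output = -2 − 3.24 = -5.24 dBFS.

-5.24 dBFS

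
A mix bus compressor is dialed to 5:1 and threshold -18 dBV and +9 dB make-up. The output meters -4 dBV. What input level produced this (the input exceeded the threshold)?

Stripping the +9 dB make-up gives -13 dBV at the gain stage.
Post-compression overshoot = -13 − (-18) = 5 dB.
Before 5:1 compression the overshoot was 5 × 5 = 25 dB, so input = -18 + 25 = 7 dBV.

7 dBV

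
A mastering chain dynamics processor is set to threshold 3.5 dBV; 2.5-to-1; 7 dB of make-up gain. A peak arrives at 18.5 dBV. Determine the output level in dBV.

16.5 dBV

The input is 15 dB above the 3.5 dBV threshold.
At 2.5:1 the overshoot is divided by 2.5, leaving 6 dB above threshold.
That puts the output at 9.5 dBV; make-up adds 7 dB, giving 16.5 dBV.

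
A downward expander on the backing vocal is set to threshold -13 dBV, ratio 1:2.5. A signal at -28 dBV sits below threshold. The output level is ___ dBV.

-50.5 dBV

Below threshold, a 1:2.5 expander applies gain = (2.5−1)×(T − x) of attenuation.
(2.5−1) × 15 = 22.5 dB, so output = -28 − 22.5 = -50.5 dBV.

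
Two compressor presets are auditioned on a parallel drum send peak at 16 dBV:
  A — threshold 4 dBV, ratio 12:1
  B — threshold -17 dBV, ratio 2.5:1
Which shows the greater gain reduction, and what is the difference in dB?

B, by 8.8 dB

A: 12 dB over, compressed to 1 dB over, so 11 dB of GR.
B: 33 dB over, compressed to 13.2 dB over, so 19.8 dB of GR.
Difference: 8.8 dB in favour of B.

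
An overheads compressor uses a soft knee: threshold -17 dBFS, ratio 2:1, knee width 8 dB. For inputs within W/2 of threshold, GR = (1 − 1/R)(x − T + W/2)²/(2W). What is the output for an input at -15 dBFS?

x − T + W/2 = -15 − (-17) + 4 = 6.
GR = (1 − 1/2) × 6² / 16 = 0.5 × 36 / 16 = 1.125 dB.
Output = -15 − 1.125 = -16.125 dBFS.

-16.125 dBFS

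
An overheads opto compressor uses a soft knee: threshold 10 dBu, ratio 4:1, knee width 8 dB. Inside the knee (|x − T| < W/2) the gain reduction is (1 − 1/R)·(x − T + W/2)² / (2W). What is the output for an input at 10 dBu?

9.25 dBu

x − T + W/2 = 10 − 10 + 4 = 4.
GR = (1 − 1/4) × 4² / 16 = 0.75 × 16 / 16 = 0.75 dB.
Output = 10 − 0.75 = 9.25 dBu.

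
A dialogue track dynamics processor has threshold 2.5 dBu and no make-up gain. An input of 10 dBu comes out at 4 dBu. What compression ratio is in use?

Input overshoot = 10 − 2.5 = 7.5 dB; output overshoot = 4 − 2.5 = 1.5 dB.
Ratio = 7.5 / 1.5 = 5.

5:1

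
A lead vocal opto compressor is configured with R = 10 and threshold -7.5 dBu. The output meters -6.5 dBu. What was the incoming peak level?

2.5 dBu

The compressed level sits -6.5 − (-7.5) = 1 dB over threshold.
Before 10:1 compression the overshoot was 1 × 10 = 10 dB, so input = -7.5 + 10 = 2.5 dBu.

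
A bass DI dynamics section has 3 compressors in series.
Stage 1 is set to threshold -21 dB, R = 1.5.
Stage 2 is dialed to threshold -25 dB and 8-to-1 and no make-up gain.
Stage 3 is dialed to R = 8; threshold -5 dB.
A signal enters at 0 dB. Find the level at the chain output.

Stage 1: 0 dB is 21 dB over -21 dB; at 1.5:1 that becomes 14 dB over, giving -7 dB.
Stage 2: 18 dB above -25 dB, reduced 8:1 to 2.25 dB above → -22.75 dB.
Stage 3: -22.75 dB ≤ -5 dB, so stage 3 doesn't engage; output -22.75 dB.

-22.75 dB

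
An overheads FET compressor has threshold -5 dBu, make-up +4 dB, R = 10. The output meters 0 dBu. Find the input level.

Stripping the +4 dB make-up gives -4 dBu at the gain stage.
Post-compression overshoot = -4 − (-5) = 1 dB.
Undo the ratio: input overshoot = 1 × 10 = 10 dB, giving input = 5 dBu.

5 dBu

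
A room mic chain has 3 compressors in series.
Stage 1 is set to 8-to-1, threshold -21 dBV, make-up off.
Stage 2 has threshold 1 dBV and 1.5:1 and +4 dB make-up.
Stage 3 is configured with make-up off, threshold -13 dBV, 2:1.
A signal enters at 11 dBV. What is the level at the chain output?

Stage 1: 11 dBV is 32 dB over -21 dBV; at 8:1 that becomes 4 dB over, giving -17 dBV.
Stage 2: below threshold (-17 ≤ 1); passes unchanged; make-up brings it to -13 dBV.
Stage 3: below threshold (-13 ≤ -13); passes unchanged; output -13 dBV.

-13 dBV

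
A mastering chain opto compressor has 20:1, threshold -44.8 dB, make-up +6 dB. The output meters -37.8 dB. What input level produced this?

Remove make-up: -37.8 − 6 = -43.8 dB.
The compressed level sits -43.8 − (-44.8) = 1 dB over threshold.
Before 20:1 compression the overshoot was 1 × 20 = 20 dB, so input = -44.8 + 20 = -24.8 dB.

-24.8 dB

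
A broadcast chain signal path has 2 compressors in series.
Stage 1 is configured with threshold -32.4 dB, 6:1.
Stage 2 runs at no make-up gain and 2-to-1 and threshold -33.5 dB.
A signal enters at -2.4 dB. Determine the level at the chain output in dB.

Stage 1: overshoot 30 dB → 30/6 = 5 dB → -27.4 dB.
Stage 2: overshoot 6.1 dB → 6.1/2 = 3.05 dB → -30.45 dB.

-30.45 dB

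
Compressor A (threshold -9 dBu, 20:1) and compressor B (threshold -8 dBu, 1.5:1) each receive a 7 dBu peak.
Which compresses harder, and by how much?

A: overshoot 16 dB → output overshoot 0.8 dB → GR 15.2 dB.
B: overshoot 15 dB → output overshoot 10 dB → GR 5 dB.
A reduces 10.2 dB more.

A, by 10.2 dB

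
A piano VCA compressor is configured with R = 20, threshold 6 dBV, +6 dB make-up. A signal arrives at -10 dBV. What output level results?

-4 dBV

-10 dBV is 16 dB below the 6 dBV threshold, so no gain reduction is applied.
Make-up gain adds 6 dB: -10 + 6 = -4 dBV.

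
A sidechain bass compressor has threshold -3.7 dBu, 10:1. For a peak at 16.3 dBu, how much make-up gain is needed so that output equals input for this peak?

Without make-up, output = threshold + overshoot/10 = -3.7 + 2 = -1.7 dBu.
Gap to target: 18 dB.

18 dB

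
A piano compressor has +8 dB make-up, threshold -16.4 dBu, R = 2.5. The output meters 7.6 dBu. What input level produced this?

Remove make-up: 7.6 − 8 = -0.4 dBu.
The compressed level sits -0.4 − (-16.4) = 16 dB over threshold.
Input overshoot = R × output overshoot = 40 dB → input = -16.4 + 40 = 23.6 dBu.

23.6 dBu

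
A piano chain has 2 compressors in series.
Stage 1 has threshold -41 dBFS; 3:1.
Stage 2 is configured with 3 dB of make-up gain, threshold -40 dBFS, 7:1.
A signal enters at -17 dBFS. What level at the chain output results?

-36 dBFS

Stage 1: overshoot 24 dB → 24/3 = 8 dB → -33 dBFS.
Stage 2: -33 dBFS is 7 dB over -40 dBFS; at 7:1 that becomes 1 dB over, giving -39 dBFS; +3 dB make-up → -36 dBFS.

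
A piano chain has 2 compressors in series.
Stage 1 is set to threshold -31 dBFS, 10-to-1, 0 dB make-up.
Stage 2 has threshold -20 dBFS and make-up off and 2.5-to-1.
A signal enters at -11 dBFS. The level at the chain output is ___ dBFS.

-29 dBFS

Stage 1: overshoot 20 dB → 20/10 = 2 dB → -29 dBFS.
Stage 2: -29 dBFS ≤ -20 dBFS, so stage 2 doesn't engage; output -29 dBFS.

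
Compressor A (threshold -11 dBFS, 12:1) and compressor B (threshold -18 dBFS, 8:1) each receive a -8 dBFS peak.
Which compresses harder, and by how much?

B, by 6 dB

A: GR = 3 − 3/12 = 2.75 dB.
B: GR = 10 − 10/8 = 8.75 dB.
B applies 6 dB more gain reduction.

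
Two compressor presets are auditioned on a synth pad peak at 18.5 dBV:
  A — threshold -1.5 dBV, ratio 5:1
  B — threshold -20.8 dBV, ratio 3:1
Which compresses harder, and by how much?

B, by 10.2 dB

A: GR = 20 − 20/5 = 16 dB.
B: GR = 39.3 − 39.3/3 = 26.2 dB.
Difference: 10.2 dB in favour of B.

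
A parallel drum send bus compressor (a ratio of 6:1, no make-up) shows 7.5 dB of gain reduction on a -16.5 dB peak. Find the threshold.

Let T be the threshold. Output overshoot = (input overshoot)/R, so -24 − T = (-16.5 − T)/6.
6·(-24 − T) = -16.5 − T → 5·T = -144 − (-16.5) = -127.5.
T = -127.5/5 = -25.5 dB.

-25.5 dB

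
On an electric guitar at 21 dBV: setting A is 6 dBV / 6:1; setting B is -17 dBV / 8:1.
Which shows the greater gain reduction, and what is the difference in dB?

B, by 20.75 dB

A: 15 dB over, compressed to 2.5 dB over, so 12.5 dB of GR.
B: 38 dB over, compressed to 4.75 dB over, so 33.25 dB of GR.
B applies 20.75 dB more gain reduction.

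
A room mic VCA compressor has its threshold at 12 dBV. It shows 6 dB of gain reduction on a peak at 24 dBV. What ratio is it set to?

2:1

Input overshoot = 24 − 12 = 12 dB.
Output overshoot = 12 − 6 = 6 dB.
Ratio = input overshoot / output overshoot = 12 / 6 = 2.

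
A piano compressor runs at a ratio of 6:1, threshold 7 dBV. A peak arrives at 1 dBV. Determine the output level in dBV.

1 dBV is 6 dB below the 7 dBV threshold, so no gain reduction is applied.
Output = input = 1 dBV.

1 dBV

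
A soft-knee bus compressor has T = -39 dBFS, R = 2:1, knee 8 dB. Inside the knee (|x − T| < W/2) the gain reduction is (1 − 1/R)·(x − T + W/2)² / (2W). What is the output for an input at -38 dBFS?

x − T + W/2 = -38 − (-39) + 4 = 5.
GR = (1 − 1/2) × 5² / 16 = 0.5 × 25 / 16 = 0.78125 dB.
Output = -38 − 0.78125 = -38.78125 dBFS.

-38.78125 dBFS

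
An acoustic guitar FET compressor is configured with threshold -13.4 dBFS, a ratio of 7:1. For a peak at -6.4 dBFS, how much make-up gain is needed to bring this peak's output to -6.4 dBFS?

The peak compresses to -13.4 + 7/7 = -12.4 dBFS.
To reach -6.4 dBFS requires -6.4 − (-12.4) = 6 dB of make-up.

6 dB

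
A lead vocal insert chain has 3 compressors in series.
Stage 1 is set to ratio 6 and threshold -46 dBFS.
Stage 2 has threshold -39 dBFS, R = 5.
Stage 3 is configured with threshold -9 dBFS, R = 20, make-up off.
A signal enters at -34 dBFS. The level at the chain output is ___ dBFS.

-44 dBFS

Stage 1: -34 dBFS is 12 dB over -46 dBFS; at 6:1 that becomes 2 dB over, giving -44 dBFS.
Stage 2: below threshold (-44 ≤ -39); passes unchanged; output -44 dBFS.
Stage 3: -44 dBFS is at or below the -9 dBFS threshold — no compression; output -44 dBFS.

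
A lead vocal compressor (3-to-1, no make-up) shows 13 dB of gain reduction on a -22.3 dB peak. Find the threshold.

Let T be the threshold. Output overshoot = (input overshoot)/R, so -35.3 − T = (-22.3 − T)/3.
3·(-35.3 − T) = -22.3 − T → 2·T = -105.9 − (-22.3) = -83.6.
T = -83.6/2 = -41.8 dB.

-41.8 dB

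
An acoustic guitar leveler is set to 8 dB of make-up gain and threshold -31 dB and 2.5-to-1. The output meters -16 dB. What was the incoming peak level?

-13.5 dB

Stripping the +8 dB make-up gives -24 dB at the gain stage.
Post-compression overshoot = -24 − (-31) = 7 dB.
Input overshoot = R × output overshoot = 17.5 dB → input = -31 + 17.5 = -13.5 dB.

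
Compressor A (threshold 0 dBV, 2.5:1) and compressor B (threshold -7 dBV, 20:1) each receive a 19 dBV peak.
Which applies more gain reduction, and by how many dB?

B, by 13.3 dB

A: overshoot 19 dB → output overshoot 7.6 dB → GR 11.4 dB.
B: overshoot 26 dB → output overshoot 1.3 dB → GR 24.7 dB.
B applies 13.3 dB more gain reduction.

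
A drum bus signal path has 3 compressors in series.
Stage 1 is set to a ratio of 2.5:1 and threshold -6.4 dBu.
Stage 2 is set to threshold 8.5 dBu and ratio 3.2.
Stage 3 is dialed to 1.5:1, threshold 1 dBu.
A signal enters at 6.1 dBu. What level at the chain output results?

-1.4 dBu

Stage 1: 6.1 dBu is 12.5 dB over -6.4 dBu; at 2.5:1 that becomes 5 dB over, giving -1.4 dBu.
Stage 2: -1.4 dBu ≤ 8.5 dBu, so stage 2 doesn't engage; output -1.4 dBu.
Stage 3: -1.4 dBu ≤ 1 dBu, so stage 3 doesn't engage; output -1.4 dBu.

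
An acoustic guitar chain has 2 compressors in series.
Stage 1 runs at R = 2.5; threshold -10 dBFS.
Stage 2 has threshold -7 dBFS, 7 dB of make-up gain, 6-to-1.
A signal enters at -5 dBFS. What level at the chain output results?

-1 dBFS

Stage 1: 5 dB above -10 dBFS, reduced 2.5:1 to 2 dB above → -8 dBFS.
Stage 2: -8 dBFS ≤ -7 dBFS, so stage 2 doesn't engage; make-up brings it to -1 dBFS.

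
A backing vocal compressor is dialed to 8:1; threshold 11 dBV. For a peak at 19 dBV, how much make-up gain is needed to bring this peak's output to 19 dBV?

Without make-up, output = threshold + overshoot/8 = 11 + 1 = 12 dBV.
Gap to target: 7 dB.

7 dB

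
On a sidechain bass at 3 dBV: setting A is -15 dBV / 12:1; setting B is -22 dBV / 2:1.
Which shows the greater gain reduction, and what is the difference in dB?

A, by 4 dB

A: GR = 18 − 18/12 = 16.5 dB.
B: GR = 25 − 25/2 = 12.5 dB.
A applies 4 dB more gain reduction.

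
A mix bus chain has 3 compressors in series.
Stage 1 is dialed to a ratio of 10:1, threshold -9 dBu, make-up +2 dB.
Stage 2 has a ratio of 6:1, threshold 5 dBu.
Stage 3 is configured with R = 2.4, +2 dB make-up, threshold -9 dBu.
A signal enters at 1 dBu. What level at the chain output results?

-5.75 dBu

Stage 1: 10 dB above -9 dBu, reduced 10:1 to 1 dB above → -8 dBu; +2 dB make-up → -6 dBu.
Stage 2: below threshold (-6 ≤ 5); passes unchanged; output -6 dBu.
Stage 3: 3 dB above -9 dBu, reduced 2.4:1 to 1.25 dB above → -7.75 dBu; +2 dB make-up → -5.75 dBu.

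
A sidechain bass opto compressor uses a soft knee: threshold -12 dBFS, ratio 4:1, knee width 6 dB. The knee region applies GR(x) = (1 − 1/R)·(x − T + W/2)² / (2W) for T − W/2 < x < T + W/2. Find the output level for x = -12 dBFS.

x − T + W/2 = -12 − (-12) + 3 = 3.
GR = (1 − 1/4) × 3² / 12 = 0.75 × 9 / 12 = 0.5625 dB.
Output = -12 − 0.5625 = -12.5625 dBFS.

-12.5625 dBFS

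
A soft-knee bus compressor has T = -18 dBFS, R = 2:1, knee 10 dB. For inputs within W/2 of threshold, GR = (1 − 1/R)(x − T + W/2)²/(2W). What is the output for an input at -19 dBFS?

x − T + W/2 = -19 − (-18) + 5 = 4.
GR = (1 − 1/2) × 4² / 20 = 0.5 × 16 / 20 = 0.4 dB.
Output = -19 − 0.4 = -19.4 dBFS.

-19.4 dBFS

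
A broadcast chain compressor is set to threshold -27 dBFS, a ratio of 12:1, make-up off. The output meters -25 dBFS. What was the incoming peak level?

-3 dBFS

The compressed level sits -25 − (-27) = 2 dB over threshold.
Input overshoot = R × output overshoot = 24 dB → input = -27 + 24 = -3 dBFS.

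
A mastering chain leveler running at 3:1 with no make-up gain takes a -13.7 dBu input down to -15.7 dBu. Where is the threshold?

-16.7 dBu

Let T be the threshold. Output overshoot = (input overshoot)/R, so -15.7 − T = (-13.7 − T)/3.
3·(-15.7 − T) = -13.7 − T → 2·T = -47.1 − (-13.7) = -33.4.
T = -33.4/2 = -16.7 dBu.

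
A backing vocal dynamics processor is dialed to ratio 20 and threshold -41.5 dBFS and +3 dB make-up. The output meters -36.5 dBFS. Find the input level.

-1.5 dBFS

Remove make-up: -36.5 − 3 = -39.5 dBFS.
The compressed level sits -39.5 − (-41.5) = 2 dB over threshold.
Undo the ratio: input overshoot = 2 × 20 = 40 dB, giving input = -1.5 dBFS.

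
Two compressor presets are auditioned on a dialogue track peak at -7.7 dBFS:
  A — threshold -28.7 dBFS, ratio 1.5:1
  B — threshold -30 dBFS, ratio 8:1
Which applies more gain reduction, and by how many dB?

B, by 12.5125 dB

A: GR = 21 − 21/1.5 = 7 dB.
B: GR = 22.3 − 22.3/8 = 19.5125 dB.
Difference: 12.5125 dB in favour of B.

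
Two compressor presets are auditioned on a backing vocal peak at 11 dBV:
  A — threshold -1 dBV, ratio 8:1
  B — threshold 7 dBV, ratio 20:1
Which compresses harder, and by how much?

A: overshoot 12 dB → output overshoot 1.5 dB → GR 10.5 dB.
B: overshoot 4 dB → output overshoot 0.2 dB → GR 3.8 dB.
Difference: 6.7 dB in favour of A.

A, by 6.7 dB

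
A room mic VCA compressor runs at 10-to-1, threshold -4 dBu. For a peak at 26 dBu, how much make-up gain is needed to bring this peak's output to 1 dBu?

Overshoot 30 dB → 30/10 = 3 dB after compression, so the compressed level is -4 + 3 = -1 dBu.
Make-up = target − compressed = 1 − (-1) = 2 dB.

2 dB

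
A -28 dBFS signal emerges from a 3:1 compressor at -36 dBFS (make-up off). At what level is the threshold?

-40 dBFS

Let T be the threshold. Output overshoot = (input overshoot)/R, so -36 − T = (-28 − T)/3.
3·(-36 − T) = -28 − T → 2·T = -108 − (-28) = -80.
T = -80/2 = -40 dBFS.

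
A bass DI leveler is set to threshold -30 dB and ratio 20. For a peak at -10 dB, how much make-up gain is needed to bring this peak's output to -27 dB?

2 dB

The peak compresses to -30 + 20/20 = -29 dB.
To reach -27 dB requires -27 − (-29) = 2 dB of make-up.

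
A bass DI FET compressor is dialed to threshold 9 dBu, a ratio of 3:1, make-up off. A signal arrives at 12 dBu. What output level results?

10 dBu

Overshoot: 12 − 9 = 3 dB.
At 3:1 the overshoot is divided by 3, leaving 1 dB above threshold.
That puts the output at 10 dBu.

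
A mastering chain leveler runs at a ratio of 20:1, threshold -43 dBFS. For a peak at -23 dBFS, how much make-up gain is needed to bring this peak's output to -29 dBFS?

13 dB

Overshoot 20 dB → 20/20 = 1 dB after compression, so the compressed level is -43 + 1 = -42 dBFS.
Make-up = target − compressed = -29 − (-42) = 13 dB.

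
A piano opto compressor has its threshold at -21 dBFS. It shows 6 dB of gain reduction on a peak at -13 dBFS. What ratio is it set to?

Input overshoot = -13 − (-21) = 8 dB.
Output overshoot = 8 − 6 = 2 dB.
Ratio = input overshoot / output overshoot = 8 / 2 = 4.

4:1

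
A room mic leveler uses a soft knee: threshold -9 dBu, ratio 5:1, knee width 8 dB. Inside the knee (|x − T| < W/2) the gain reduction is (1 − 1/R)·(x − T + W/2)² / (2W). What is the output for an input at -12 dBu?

x − T + W/2 = -12 − (-9) + 4 = 1.
GR = (1 − 1/5) × 1² / 16 = 0.8 × 1 / 16 = 0.05 dB.
Output = -12 − 0.05 = -12.05 dBu.

-12.05 dBu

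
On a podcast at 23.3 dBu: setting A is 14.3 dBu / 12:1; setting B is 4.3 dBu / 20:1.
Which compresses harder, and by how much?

A: GR = 9 − 9/12 = 8.25 dB.
B: GR = 19 − 19/20 = 18.05 dB.
Difference: 9.8 dB in favour of B.

B, by 9.8 dB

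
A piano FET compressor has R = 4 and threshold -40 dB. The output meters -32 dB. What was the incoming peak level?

-8 dB

That's 8 dB above the -40 dB threshold.
Before 4:1 compression the overshoot was 8 × 4 = 32 dB, so input = -40 + 32 = -8 dB.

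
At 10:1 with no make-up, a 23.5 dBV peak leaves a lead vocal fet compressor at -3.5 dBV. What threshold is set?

-6.5 dBV

Let T be the threshold. Output overshoot = (input overshoot)/R, so -3.5 − T = (23.5 − T)/10.
10·(-3.5 − T) = 23.5 − T → 9·T = -35 − 23.5 = -58.5.
T = -58.5/9 = -6.5 dBV.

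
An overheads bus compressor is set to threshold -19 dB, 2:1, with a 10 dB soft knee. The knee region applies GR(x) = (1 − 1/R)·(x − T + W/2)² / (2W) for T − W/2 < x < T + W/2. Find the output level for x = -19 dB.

x − T + W/2 = -19 − (-19) + 5 = 5.
GR = (1 − 1/2) × 5² / 20 = 0.5 × 25 / 20 = 0.625 dB.
Output = -19 − 0.625 = -19.625 dB.

-19.625 dB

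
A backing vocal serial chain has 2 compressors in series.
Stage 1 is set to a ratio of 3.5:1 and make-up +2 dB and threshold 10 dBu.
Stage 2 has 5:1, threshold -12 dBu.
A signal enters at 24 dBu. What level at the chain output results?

-6.4 dBu

Stage 1: 14 dB above 10 dBu, reduced 3.5:1 to 4 dB above → 14 dBu; +2 dB make-up → 16 dBu.
Stage 2: 28 dB above -12 dBu, reduced 5:1 to 5.6 dB above → -6.4 dBu.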